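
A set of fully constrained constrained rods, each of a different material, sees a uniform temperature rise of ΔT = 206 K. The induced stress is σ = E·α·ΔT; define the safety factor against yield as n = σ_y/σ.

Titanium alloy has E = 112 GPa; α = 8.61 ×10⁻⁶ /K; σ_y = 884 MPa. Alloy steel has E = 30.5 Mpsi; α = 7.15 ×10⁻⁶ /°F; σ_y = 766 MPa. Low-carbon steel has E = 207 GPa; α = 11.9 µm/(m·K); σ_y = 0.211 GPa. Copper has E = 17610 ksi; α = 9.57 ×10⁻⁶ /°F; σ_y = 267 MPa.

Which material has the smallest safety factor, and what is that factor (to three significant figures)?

Per material, after unit conversion:
  titanium alloy: E = 112.0, α = 8.61, σ_y = 884.0 → σ = 199 MPa, n = 4.45
  alloy steel: E = 210.3, α = 12.9, σ_y = 766.0 → σ = 558 MPa, n = 1.37
  low-carbon steel: E = 207.0, α = 11.9, σ_y = 211.0 → σ = 507 MPa, n = 0.416
  copper: E = 121.4, α = 17.2, σ_y = 267.0 → σ = 431 MPa, n = 0.620
Smallest n: low-carbon steel with n = 0.416.

low-carbon steel, n = 0.416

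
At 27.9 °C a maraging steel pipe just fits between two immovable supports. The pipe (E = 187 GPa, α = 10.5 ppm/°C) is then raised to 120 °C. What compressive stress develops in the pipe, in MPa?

ΔT = 92.10 K. Constrained thermal stress σ = E·α·ΔT = 187.0×10³ MPa × 10.5×10⁻⁶ × 92.10 = 181 MPa (compressive).

181 MPa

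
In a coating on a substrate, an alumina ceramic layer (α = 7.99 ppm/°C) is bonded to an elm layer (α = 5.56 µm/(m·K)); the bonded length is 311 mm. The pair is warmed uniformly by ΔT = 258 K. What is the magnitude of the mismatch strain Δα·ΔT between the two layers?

6.27×10⁻⁴

Δα = |7.99 − 5.56|×10⁻⁶/K = 2.43×10⁻⁶/K.
Mismatch strain = Δα·ΔT = 2.43×10⁻⁶ × 258.0 = 6.27×10⁻⁴.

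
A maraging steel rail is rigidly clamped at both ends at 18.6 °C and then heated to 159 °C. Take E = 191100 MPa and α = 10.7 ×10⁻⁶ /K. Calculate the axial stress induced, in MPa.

E = 191100 MPa = 191.1 GPa.
ΔT = 140.4 K. Constrained thermal stress σ = E·α·ΔT = 191.1×10³ MPa × 10.7×10⁻⁶ × 140.4 = 287 MPa (compressive).

287 MPa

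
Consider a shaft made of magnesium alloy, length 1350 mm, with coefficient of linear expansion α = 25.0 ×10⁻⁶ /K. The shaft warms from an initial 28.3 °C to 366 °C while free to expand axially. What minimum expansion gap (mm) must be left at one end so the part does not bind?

ΔT = 366 − 28.3 = 337.7 K.
ΔL = α·L₀·ΔT = 25.0×10⁻⁶ × 1350 mm × 337.7 K = 11.4 mm.

11.4 mm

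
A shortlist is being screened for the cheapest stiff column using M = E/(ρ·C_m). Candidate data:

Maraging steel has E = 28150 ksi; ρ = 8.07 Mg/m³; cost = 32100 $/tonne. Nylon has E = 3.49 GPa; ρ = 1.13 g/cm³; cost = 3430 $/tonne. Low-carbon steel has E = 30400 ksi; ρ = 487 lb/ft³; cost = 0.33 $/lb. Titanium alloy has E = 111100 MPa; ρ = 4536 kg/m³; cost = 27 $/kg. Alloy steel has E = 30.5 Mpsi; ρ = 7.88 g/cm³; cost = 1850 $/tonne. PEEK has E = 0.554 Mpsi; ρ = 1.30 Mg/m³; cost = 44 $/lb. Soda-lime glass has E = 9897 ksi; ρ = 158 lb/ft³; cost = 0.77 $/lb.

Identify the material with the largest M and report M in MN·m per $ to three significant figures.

low-carbon steel, M = 36.9 MN·m per $

Normalizing units and computing the index:
  maraging steel: E = 194.1 GPa, ρ = 8070 kg/m³, cost = 32.10 $/kg
  nylon: E = 3.490 GPa, ρ = 1130 kg/m³, cost = 3.430 $/kg
  low-carbon steel: E = 209.6 GPa, ρ = 7801 kg/m³, cost = 0.7275 $/kg
  titanium alloy: E = 111.1 GPa, ρ = 4536 kg/m³, cost = 27.00 $/kg
  alloy steel: E = 210.3 GPa, ρ = 7880 kg/m³, cost = 1.850 $/kg
  PEEK: E = 3.820 GPa, ρ = 1300 kg/m³, cost = 97.00 $/kg
  soda-lime glass: E = 68.24 GPa, ρ = 2531 kg/m³, cost = 1.698 $/kg
  low-carbon steel: M = 36.9 MN·m per $
  soda-lime glass: M = 15.9 MN·m per $
  alloy steel: M = 14.4 MN·m per $
  titanium alloy: M = 0.907 MN·m per $
  nylon: M = 0.900 MN·m per $
  maraging steel: M = 0.749 MN·m per $
  PEEK: M = 0.0303 MN·m per $
Highest index: low-carbon steel.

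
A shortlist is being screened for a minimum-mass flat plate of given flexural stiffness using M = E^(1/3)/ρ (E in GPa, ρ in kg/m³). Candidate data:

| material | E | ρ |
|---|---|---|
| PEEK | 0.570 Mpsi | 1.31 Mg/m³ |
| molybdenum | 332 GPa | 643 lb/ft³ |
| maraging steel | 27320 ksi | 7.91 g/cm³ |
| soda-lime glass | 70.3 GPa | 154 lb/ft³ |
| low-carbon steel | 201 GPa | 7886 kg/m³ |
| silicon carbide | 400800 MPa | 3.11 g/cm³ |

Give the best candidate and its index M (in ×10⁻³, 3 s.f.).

silicon carbide, M = 2.37×10⁻³

In SI units:
  PEEK: E = 3.930 GPa, ρ = 1310 kg/m³
  molybdenum: E = 332.0 GPa, ρ = 10300 kg/m³
  maraging steel: E = 188.4 GPa, ρ = 7910 kg/m³
  soda-lime glass: E = 70.30 GPa, ρ = 2467 kg/m³
  low-carbon steel: E = 201.0 GPa, ρ = 7886 kg/m³
  silicon carbide: E = 400.8 GPa, ρ = 3110 kg/m³
  silicon carbide: M = 2.37×10⁻³
  soda-lime glass: M = 1.67×10⁻³
  PEEK: M = 1.20×10⁻³
  low-carbon steel: M = 0.743×10⁻³
  maraging steel: M = 0.725×10⁻³
  molybdenum: M = 0.672×10⁻³
Highest index: silicon carbide.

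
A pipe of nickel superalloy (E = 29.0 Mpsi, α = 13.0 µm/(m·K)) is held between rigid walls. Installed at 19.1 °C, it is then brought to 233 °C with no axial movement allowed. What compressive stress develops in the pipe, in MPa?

556 MPa

E = 29.0 Mpsi = 199.9 GPa.
ΔT = 213.9 K. Constrained thermal stress σ = E·α·ΔT = 199.9×10³ MPa × 13.0×10⁻⁶ × 213.9 = 556 MPa (compressive).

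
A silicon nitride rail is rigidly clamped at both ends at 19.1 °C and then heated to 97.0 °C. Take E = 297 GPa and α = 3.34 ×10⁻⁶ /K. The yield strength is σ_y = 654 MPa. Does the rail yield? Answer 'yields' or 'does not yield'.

does not yield

ΔT = 77.90 K. Constrained thermal stress σ = E·α·ΔT = 297.0×10³ MPa × 3.34×10⁻⁶ × 77.90 = 77.3 MPa (compressive).
Compare to σ_y = 654 MPa: σ < σ_y, so it does not yield.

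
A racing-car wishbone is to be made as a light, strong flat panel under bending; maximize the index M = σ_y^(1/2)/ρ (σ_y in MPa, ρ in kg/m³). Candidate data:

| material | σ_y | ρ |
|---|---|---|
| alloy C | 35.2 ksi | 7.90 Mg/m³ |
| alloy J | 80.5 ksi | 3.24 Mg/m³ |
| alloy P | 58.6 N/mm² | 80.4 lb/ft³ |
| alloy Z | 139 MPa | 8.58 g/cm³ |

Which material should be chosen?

alloy J

Convert each candidate to consistent units, then evaluate M:
  alloy C: σ_y = 242.7 MPa, ρ = 7900 kg/m³
  alloy J: σ_y = 555.0 MPa, ρ = 3240 kg/m³
  alloy P: σ_y = 58.60 MPa, ρ = 1288 kg/m³
  alloy Z: σ_y = 139.0 MPa, ρ = 8580 kg/m³
  alloy J: M = 7.27×10⁻³
  alloy P: M = 5.94×10⁻³
  alloy C: M = 1.97×10⁻³
  alloy Z: M = 1.37×10⁻³
The maximum is for alloy J.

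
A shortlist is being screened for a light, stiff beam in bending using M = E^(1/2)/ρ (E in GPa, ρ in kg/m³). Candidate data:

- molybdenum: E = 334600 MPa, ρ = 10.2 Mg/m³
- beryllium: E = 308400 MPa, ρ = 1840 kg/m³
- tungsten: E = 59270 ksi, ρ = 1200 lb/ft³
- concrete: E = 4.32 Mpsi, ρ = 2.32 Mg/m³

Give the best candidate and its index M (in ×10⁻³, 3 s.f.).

After converting to SI:
  molybdenum: E = 334.6 GPa, ρ = 10200 kg/m³
  beryllium: E = 308.4 GPa, ρ = 1840 kg/m³
  tungsten: E = 408.7 GPa, ρ = 19220 kg/m³
  concrete: E = 29.79 GPa, ρ = 2320 kg/m³
  beryllium: M = 9.54×10⁻³
  concrete: M = 2.35×10⁻³
  molybdenum: M = 1.79×10⁻³
  tungsten: M = 1.05×10⁻³
Highest index: beryllium.

beryllium, M = 9.54×10⁻³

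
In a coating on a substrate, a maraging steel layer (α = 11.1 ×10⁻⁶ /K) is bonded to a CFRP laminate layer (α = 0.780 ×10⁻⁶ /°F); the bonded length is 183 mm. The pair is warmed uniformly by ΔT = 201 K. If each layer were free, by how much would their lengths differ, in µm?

357 µm

CFRP laminate: α = 0.780×10⁻⁶/°F × 9/5 = 1.40×10⁻⁶/K.
Δα = |11.1 − 1.40|×10⁻⁶/K = 9.70×10⁻⁶/K.
ΔL_mismatch = Δα·L·ΔT = 9.70×10⁻⁶ × 183.0 mm × 201.0 K = 357 µm.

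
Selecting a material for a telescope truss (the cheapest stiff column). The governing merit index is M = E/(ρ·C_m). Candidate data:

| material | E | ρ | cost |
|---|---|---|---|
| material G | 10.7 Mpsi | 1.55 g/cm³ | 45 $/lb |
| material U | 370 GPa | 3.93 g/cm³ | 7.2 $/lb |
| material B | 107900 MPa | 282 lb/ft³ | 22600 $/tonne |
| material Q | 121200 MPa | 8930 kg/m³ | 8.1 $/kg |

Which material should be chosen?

Putting every candidate on a common basis:
  material G: E = 73.77 GPa, ρ = 1550 kg/m³, cost = 99.21 $/kg
  material U: E = 370.0 GPa, ρ = 3930 kg/m³, cost = 15.87 $/kg
  material B: E = 107.9 GPa, ρ = 4517 kg/m³, cost = 22.60 $/kg
  material Q: E = 121.2 GPa, ρ = 8930 kg/m³, cost = 8.100 $/kg
  material U: M = 5.93 MN·m per $
  material Q: M = 1.68 MN·m per $
  material B: M = 1.06 MN·m per $
  material G: M = 0.480 MN·m per $
Material U has the largest M.

material U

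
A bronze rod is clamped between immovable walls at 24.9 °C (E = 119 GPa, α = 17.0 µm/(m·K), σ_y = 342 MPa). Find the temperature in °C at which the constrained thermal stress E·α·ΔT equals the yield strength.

194 °C

E·α·ΔT = 342.0 MPa ⇒ ΔT = 342.0 / (119.0×10³ × 17.0×10⁻⁶) = 169.1 K.
T = 24.9 + 169.1 = 194.0 °C.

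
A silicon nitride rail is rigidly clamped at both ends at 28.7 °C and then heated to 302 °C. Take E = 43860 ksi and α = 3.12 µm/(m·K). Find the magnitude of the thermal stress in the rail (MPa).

E = 43860 ksi = 302.4 GPa.
ΔT = 273.3 K. Constrained thermal stress σ = E·α·ΔT = 302.4×10³ MPa × 3.12×10⁻⁶ × 273.3 = 258 MPa (compressive).

258 MPa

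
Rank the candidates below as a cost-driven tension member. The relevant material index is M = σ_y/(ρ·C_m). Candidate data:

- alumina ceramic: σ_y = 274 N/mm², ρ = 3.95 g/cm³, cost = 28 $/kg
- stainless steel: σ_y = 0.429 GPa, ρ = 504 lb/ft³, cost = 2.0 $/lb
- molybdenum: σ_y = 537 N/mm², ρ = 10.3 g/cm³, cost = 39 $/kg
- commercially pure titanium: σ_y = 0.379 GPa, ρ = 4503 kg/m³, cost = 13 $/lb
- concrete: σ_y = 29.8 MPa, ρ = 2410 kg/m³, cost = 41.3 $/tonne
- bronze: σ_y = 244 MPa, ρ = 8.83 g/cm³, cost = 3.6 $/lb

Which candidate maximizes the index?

After converting to SI:
  alumina ceramic: σ_y = 274.0 MPa, ρ = 3950 kg/m³, cost = 28.00 $/kg
  stainless steel: σ_y = 429.0 MPa, ρ = 8073 kg/m³, cost = 4.409 $/kg
  molybdenum: σ_y = 537.0 MPa, ρ = 10300 kg/m³, cost = 39.00 $/kg
  commercially pure titanium: σ_y = 379.0 MPa, ρ = 4503 kg/m³, cost = 28.66 $/kg
  concrete: σ_y = 29.80 MPa, ρ = 2410 kg/m³, cost = 0.04130 $/kg
  bronze: σ_y = 244.0 MPa, ρ = 8830 kg/m³, cost = 7.937 $/kg
  concrete: M = 299 kN·m per $
  stainless steel: M = 12.1 kN·m per $
  bronze: M = 3.48 kN·m per $
  commercially pure titanium: M = 2.94 kN·m per $
  alumina ceramic: M = 2.48 kN·m per $
  molybdenum: M = 1.34 kN·m per $
Highest index: concrete.

concrete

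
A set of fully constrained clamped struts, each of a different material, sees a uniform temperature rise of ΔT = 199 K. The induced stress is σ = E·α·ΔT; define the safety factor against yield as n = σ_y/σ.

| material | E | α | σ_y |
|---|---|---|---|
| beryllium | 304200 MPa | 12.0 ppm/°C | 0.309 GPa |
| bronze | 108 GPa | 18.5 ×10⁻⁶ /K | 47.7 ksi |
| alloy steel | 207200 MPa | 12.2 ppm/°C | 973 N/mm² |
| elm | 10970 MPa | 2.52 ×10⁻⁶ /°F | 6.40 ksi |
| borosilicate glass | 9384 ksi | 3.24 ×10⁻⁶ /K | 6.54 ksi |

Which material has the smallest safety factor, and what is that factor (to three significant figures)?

With everything in SI (GPa, ×10⁻⁶/K, MPa):
  beryllium: E = 304.2, α = 12.0, σ_y = 309.0 → σ = 726 MPa, n = 0.425
  bronze: E = 108.0, α = 18.5, σ_y = 328.9 → σ = 398 MPa, n = 0.827
  alloy steel: E = 207.2, α = 12.2, σ_y = 973.0 → σ = 503 MPa, n = 1.93
  elm: E = 10.97, α = 4.54, σ_y = 44.13 → σ = 9.90 MPa, n = 4.46
  borosilicate glass: E = 64.70, α = 3.24, σ_y = 45.09 → σ = 41.7 MPa, n = 1.08
Smallest n: beryllium with n = 0.425.

beryllium, n = 0.425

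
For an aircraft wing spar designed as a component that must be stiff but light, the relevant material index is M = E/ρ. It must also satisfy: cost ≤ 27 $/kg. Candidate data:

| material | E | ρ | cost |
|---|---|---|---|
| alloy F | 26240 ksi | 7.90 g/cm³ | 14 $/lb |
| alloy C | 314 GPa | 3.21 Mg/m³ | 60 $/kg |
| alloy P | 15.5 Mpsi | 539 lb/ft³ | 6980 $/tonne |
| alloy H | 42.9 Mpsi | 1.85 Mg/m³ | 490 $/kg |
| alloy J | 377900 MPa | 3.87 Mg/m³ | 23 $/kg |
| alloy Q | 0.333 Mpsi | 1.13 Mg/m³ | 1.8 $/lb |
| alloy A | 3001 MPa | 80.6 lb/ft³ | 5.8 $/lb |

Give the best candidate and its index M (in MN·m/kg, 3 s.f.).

alloy J, M = 97.6 MN·m/kg

Screen on constraints: cost ≤ 27 $/kg. Survivors: alloy P, alloy J, alloy Q, alloy A.
Normalizing units and computing the index:
  alloy P: E = 106.9 GPa, ρ = 8634 kg/m³
  alloy J: E = 377.9 GPa, ρ = 3870 kg/m³
  alloy Q: E = 2.296 GPa, ρ = 1130 kg/m³
  alloy A: E = 3.001 GPa, ρ = 1291 kg/m³
  alloy J: M = 97.6 MN·m/kg
  alloy P: M = 12.4 MN·m/kg
  alloy A: M = 2.32 MN·m/kg
  alloy Q: M = 2.03 MN·m/kg
Highest index: alloy J.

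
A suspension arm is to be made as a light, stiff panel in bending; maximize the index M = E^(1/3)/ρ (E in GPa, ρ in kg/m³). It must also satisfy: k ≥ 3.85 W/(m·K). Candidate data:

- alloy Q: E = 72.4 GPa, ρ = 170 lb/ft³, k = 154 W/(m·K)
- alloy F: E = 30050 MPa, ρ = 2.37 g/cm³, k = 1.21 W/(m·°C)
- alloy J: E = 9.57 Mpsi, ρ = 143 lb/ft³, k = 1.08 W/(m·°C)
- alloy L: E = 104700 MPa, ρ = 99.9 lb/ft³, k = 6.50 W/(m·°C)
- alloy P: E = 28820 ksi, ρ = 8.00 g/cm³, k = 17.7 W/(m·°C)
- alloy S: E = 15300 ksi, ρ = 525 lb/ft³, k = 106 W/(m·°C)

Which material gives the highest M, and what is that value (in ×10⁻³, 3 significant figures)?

alloy L, M = 2.95×10⁻³

Screen on constraints: k ≥ 3.85 W/(m·K). Survivors: alloy Q, alloy L, alloy P, alloy S.
After converting to SI:
  alloy Q: E = 72.40 GPa, ρ = 2723 kg/m³
  alloy L: E = 104.7 GPa, ρ = 1600 kg/m³
  alloy P: E = 198.7 GPa, ρ = 8000 kg/m³
  alloy S: E = 105.5 GPa, ρ = 8410 kg/m³
  alloy L: M = 2.95×10⁻³
  alloy Q: M = 1.53×10⁻³
  alloy P: M = 0.729×10⁻³
  alloy S: M = 0.562×10⁻³
The maximum is for alloy L.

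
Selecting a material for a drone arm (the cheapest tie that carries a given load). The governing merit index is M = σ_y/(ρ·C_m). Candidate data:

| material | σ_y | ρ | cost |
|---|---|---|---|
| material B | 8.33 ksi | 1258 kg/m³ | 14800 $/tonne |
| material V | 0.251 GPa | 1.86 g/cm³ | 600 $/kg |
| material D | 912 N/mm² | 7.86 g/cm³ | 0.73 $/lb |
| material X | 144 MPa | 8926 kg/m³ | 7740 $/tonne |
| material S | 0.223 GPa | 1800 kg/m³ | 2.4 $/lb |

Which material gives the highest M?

Normalizing units and computing the index:
  material B: σ_y = 57.43 MPa, ρ = 1258 kg/m³, cost = 14.80 $/kg
  material V: σ_y = 251.0 MPa, ρ = 1860 kg/m³, cost = 600.0 $/kg
  material D: σ_y = 912.0 MPa, ρ = 7860 kg/m³, cost = 1.609 $/kg
  material X: σ_y = 144.0 MPa, ρ = 8926 kg/m³, cost = 7.740 $/kg
  material S: σ_y = 223.0 MPa, ρ = 1800 kg/m³, cost = 5.291 $/kg
  material D: M = 72.1 kN·m per $
  material S: M = 23.4 kN·m per $
  material B: M = 3.08 kN·m per $
  material X: M = 2.08 kN·m per $
  material V: M = 0.225 kN·m per $
Material D ranks first.

material D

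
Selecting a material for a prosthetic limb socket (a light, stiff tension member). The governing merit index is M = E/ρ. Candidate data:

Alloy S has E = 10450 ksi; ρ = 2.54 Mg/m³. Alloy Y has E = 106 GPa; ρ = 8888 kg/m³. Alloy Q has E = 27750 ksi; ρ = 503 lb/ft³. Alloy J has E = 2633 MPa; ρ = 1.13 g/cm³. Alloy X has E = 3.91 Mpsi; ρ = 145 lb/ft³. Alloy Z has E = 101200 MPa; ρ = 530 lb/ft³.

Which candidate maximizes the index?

alloy S

In SI units:
  alloy S: E = 72.05 GPa, ρ = 2540 kg/m³
  alloy Y: E = 106.0 GPa, ρ = 8888 kg/m³
  alloy Q: E = 191.3 GPa, ρ = 8057 kg/m³
  alloy J: E = 2.633 GPa, ρ = 1130 kg/m³
  alloy X: E = 26.96 GPa, ρ = 2323 kg/m³
  alloy Z: E = 101.2 GPa, ρ = 8490 kg/m³
  alloy S: M = 28.4 MN·m/kg
  alloy Q: M = 23.7 MN·m/kg
  alloy Y: M = 11.9 MN·m/kg
  alloy Z: M = 11.9 MN·m/kg
  alloy X: M = 11.6 MN·m/kg
  alloy J: M = 2.33 MN·m/kg
The maximum is for alloy S.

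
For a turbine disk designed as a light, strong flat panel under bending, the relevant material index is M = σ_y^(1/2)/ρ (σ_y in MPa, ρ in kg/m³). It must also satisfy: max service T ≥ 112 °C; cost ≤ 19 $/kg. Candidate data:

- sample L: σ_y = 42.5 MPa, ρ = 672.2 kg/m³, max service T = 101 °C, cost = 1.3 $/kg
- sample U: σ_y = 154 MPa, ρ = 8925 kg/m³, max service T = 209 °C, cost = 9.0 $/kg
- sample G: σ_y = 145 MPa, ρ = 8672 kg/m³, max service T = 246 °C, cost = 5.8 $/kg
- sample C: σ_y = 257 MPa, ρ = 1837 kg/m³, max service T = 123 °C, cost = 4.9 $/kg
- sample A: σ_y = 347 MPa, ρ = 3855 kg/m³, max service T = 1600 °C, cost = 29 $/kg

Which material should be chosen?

Screen on constraints: max service T ≥ 112 °C; cost ≤ 19 $/kg. Survivors: sample U, sample G, sample C.
Per-candidate index values:
  sample C: M = 8.73×10⁻³
  sample U: M = 1.39×10⁻³
  sample G: M = 1.39×10⁻³
Sample C has the largest M.

sample C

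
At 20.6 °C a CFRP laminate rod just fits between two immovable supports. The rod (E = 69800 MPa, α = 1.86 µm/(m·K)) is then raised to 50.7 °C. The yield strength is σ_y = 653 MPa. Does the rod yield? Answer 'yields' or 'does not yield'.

E = 69800 MPa = 69.80 GPa.
ΔT = 30.10 K. Constrained thermal stress σ = E·α·ΔT = 69.80×10³ MPa × 1.86×10⁻⁶ × 30.10 = 3.91 MPa (compressive).
Compare to σ_y = 653 MPa: σ < σ_y, so it does not yield.

does not yield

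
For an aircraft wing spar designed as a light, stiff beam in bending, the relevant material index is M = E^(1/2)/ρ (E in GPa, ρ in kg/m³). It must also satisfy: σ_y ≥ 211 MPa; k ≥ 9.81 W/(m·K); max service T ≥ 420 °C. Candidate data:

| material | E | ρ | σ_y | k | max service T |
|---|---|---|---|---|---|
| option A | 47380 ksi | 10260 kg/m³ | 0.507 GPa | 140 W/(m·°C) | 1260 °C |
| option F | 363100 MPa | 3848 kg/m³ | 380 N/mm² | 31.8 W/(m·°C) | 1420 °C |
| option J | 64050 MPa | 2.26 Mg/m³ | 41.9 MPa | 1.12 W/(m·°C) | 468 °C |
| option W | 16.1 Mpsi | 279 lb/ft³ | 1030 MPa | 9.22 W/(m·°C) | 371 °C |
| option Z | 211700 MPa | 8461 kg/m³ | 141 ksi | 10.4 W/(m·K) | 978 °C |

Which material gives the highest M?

option F

Screen on constraints: σ_y ≥ 211 MPa; k ≥ 9.81 W/(m·K); max service T ≥ 420 °C. Survivors: option A, option F, option Z.
Convert each candidate to consistent units, then evaluate M:
  option A: E = 326.7 GPa, ρ = 10260 kg/m³
  option F: E = 363.1 GPa, ρ = 3848 kg/m³
  option Z: E = 211.7 GPa, ρ = 8461 kg/m³
  option F: M = 4.95×10⁻³
  option A: M = 1.76×10⁻³
  option Z: M = 1.72×10⁻³
Option F has the largest M.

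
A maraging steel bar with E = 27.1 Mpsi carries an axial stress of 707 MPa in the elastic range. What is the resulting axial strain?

E = 27.1 Mpsi = 186.8 GPa = 186800 MPa.
ε = σ/E = 707 / 186800 = 3.78×10⁻³.

3.78×10⁻³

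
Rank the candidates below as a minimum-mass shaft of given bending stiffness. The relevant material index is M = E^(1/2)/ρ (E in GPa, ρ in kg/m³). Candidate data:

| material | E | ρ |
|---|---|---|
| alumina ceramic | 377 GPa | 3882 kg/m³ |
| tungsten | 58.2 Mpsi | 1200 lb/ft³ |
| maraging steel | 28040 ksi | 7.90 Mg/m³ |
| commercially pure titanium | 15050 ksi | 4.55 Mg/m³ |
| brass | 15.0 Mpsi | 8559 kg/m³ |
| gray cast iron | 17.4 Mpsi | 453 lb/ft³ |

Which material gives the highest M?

alumina ceramic

After converting to SI:
  alumina ceramic: E = 377.0 GPa, ρ = 3882 kg/m³
  tungsten: E = 401.3 GPa, ρ = 19220 kg/m³
  maraging steel: E = 193.3 GPa, ρ = 7900 kg/m³
  commercially pure titanium: E = 103.8 GPa, ρ = 4550 kg/m³
  brass: E = 103.4 GPa, ρ = 8559 kg/m³
  gray cast iron: E = 120.0 GPa, ρ = 7256 kg/m³
  alumina ceramic: M = 5.00×10⁻³
  commercially pure titanium: M = 2.24×10⁻³
  maraging steel: M = 1.76×10⁻³
  gray cast iron: M = 1.51×10⁻³
  brass: M = 1.19×10⁻³
  tungsten: M = 1.04×10⁻³
Highest index: alumina ceramic.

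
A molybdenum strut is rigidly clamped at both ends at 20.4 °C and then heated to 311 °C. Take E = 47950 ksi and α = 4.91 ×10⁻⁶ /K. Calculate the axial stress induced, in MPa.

472 MPa

E = 47950 ksi = 330.6 GPa.
ΔT = 290.6 K. Constrained thermal stress σ = E·α·ΔT = 330.6×10³ MPa × 4.91×10⁻⁶ × 290.6 = 472 MPa (compressive).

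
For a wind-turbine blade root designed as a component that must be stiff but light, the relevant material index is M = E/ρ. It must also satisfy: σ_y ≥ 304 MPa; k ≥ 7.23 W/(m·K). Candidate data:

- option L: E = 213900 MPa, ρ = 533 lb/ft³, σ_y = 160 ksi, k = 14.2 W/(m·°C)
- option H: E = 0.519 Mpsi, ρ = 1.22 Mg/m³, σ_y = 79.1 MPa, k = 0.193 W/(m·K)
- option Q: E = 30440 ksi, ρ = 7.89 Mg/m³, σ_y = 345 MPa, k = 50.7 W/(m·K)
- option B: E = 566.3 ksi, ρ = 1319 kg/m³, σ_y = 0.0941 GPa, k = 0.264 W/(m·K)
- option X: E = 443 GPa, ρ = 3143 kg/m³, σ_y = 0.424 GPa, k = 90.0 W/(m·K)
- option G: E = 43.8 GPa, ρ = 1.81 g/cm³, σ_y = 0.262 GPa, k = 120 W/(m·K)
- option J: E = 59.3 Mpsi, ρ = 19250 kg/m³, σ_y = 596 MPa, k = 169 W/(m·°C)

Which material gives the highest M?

Screen on constraints: σ_y ≥ 304 MPa; k ≥ 7.23 W/(m·K). Survivors: option L, option Q, option X, option J.
In SI units:
  option L: E = 213.9 GPa, ρ = 8538 kg/m³
  option Q: E = 209.9 GPa, ρ = 7890 kg/m³
  option X: E = 443.0 GPa, ρ = 3143 kg/m³
  option J: E = 408.9 GPa, ρ = 19250 kg/m³
  option X: M = 141 MN·m/kg
  option Q: M = 26.6 MN·m/kg
  option L: M = 25.1 MN·m/kg
  option J: M = 21.2 MN·m/kg
Option X ranks first.

option X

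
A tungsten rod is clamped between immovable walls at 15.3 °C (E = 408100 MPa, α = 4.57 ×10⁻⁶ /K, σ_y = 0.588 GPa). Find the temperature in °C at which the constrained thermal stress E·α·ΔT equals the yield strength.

E = 408100 MPa = 408.1 GPa.
σ_y = 0.588 GPa = 588.0 MPa.
E·α·ΔT = 588.0 MPa ⇒ ΔT = 588.0 / (408.1×10³ × 4.57×10⁻⁶) = 315.3 K.
T = 15.3 + 315.3 = 330.6 °C.

331 °C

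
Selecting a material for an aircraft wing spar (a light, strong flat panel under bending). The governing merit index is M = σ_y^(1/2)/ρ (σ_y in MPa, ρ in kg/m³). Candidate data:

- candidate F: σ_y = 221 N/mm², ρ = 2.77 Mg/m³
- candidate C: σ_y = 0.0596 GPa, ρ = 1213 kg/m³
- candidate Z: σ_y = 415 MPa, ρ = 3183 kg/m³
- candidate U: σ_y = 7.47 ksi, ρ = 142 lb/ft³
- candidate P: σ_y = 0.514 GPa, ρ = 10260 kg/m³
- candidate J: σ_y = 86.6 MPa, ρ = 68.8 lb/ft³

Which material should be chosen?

candidate J

Convert each candidate to consistent units, then evaluate M:
  candidate F: σ_y = 221.0 MPa, ρ = 2770 kg/m³
  candidate C: σ_y = 59.60 MPa, ρ = 1213 kg/m³
  candidate Z: σ_y = 415.0 MPa, ρ = 3183 kg/m³
  candidate U: σ_y = 51.50 MPa, ρ = 2275 kg/m³
  candidate P: σ_y = 514.0 MPa, ρ = 10260 kg/m³
  candidate J: σ_y = 86.60 MPa, ρ = 1102 kg/m³
  candidate J: M = 8.44×10⁻³
  candidate Z: M = 6.40×10⁻³
  candidate C: M = 6.36×10⁻³
  candidate F: M = 5.37×10⁻³
  candidate U: M = 3.16×10⁻³
  candidate P: M = 2.21×10⁻³
Highest index: candidate J.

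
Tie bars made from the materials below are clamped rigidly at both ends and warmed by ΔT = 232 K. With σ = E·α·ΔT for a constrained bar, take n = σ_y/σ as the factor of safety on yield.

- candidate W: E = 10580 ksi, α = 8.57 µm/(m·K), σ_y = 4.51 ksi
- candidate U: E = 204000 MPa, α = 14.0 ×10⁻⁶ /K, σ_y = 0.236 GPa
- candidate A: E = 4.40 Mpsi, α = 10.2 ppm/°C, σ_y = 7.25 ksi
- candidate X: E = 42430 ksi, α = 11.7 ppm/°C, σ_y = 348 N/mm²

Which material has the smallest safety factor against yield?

In consistent units (E in GPa, α in ×10⁻⁶/K, σ_y in MPa):
  candidate W: E = 72.95, α = 8.57, σ_y = 31.10 → σ = 145 MPa, n = 0.214
  candidate U: E = 204.0, α = 14.0, σ_y = 236.0 → σ = 663 MPa, n = 0.356
  candidate A: E = 30.34, α = 10.2, σ_y = 49.99 → σ = 71.8 MPa, n = 0.696
  candidate X: E = 292.5, α = 11.7, σ_y = 348.0 → σ = 794 MPa, n = 0.438
Candidate W has the lowest safety factor, n = 0.214.

candidate W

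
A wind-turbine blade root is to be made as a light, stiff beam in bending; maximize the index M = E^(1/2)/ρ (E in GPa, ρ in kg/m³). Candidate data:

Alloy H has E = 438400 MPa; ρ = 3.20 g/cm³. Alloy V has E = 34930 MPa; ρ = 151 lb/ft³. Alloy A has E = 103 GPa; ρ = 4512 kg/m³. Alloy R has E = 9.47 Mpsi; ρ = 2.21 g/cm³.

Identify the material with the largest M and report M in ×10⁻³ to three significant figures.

alloy H, M = 6.54×10⁻³

Normalizing units and computing the index:
  alloy H: E = 438.4 GPa, ρ = 3200 kg/m³
  alloy V: E = 34.93 GPa, ρ = 2419 kg/m³
  alloy A: E = 103.0 GPa, ρ = 4512 kg/m³
  alloy R: E = 65.29 GPa, ρ = 2210 kg/m³
  alloy H: M = 6.54×10⁻³
  alloy R: M = 3.66×10⁻³
  alloy V: M = 2.44×10⁻³
  alloy A: M = 2.25×10⁻³
Alloy H ranks first.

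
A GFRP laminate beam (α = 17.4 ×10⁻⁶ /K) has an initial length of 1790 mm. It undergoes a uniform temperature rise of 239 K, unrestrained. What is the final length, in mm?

ΔL = α·L₀·ΔT = 17.4×10⁻⁶ × 1790 mm × 239.0 K = 7.44 mm.
L = L₀ + ΔL = 1790 + 7.44 = 1797.4 mm.

1797.4 mm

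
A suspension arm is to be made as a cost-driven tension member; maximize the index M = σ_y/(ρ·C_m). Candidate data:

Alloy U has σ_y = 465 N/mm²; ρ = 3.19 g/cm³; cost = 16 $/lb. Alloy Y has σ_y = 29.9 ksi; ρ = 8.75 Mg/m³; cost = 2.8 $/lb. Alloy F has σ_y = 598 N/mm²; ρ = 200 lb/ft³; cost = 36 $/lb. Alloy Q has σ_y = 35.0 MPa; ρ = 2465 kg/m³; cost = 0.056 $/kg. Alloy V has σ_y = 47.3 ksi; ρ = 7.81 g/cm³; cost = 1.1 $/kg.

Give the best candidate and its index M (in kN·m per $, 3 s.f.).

In SI units:
  alloy U: σ_y = 465.0 MPa, ρ = 3190 kg/m³, cost = 35.27 $/kg
  alloy Y: σ_y = 206.2 MPa, ρ = 8750 kg/m³, cost = 6.173 $/kg
  alloy F: σ_y = 598.0 MPa, ρ = 3204 kg/m³, cost = 79.37 $/kg
  alloy Q: σ_y = 35.00 MPa, ρ = 2465 kg/m³, cost = 0.05600 $/kg
  alloy V: σ_y = 326.1 MPa, ρ = 7810 kg/m³, cost = 1.100 $/kg
  alloy Q: M = 254 kN·m per $
  alloy V: M = 38.0 kN·m per $
  alloy U: M = 4.13 kN·m per $
  alloy Y: M = 3.82 kN·m per $
  alloy F: M = 2.35 kN·m per $
Highest index: alloy Q.

alloy Q, M = 254 kN·m per $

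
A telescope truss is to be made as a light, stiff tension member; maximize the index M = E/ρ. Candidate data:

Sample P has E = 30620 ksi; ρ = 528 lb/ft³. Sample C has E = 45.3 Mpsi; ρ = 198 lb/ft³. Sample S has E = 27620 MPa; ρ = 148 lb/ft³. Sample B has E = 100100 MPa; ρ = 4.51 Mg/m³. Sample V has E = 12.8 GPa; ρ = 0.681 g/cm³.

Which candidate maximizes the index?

After converting to SI:
  sample P: E = 211.1 GPa, ρ = 8458 kg/m³
  sample C: E = 312.3 GPa, ρ = 3172 kg/m³
  sample S: E = 27.62 GPa, ρ = 2371 kg/m³
  sample B: E = 100.1 GPa, ρ = 4510 kg/m³
  sample V: E = 12.80 GPa, ρ = 681.0 kg/m³
  sample C: M = 98.5 MN·m/kg
  sample P: M = 25.0 MN·m/kg
  sample B: M = 22.2 MN·m/kg
  sample V: M = 18.8 MN·m/kg
  sample S: M = 11.7 MN·m/kg
Sample C ranks first.

sample C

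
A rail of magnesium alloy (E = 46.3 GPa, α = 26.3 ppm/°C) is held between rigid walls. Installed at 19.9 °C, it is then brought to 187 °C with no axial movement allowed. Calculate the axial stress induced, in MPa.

ΔT = 167.1 K. Constrained thermal stress σ = E·α·ΔT = 46.30×10³ MPa × 26.3×10⁻⁶ × 167.1 = 203 MPa (compressive).

203 MPa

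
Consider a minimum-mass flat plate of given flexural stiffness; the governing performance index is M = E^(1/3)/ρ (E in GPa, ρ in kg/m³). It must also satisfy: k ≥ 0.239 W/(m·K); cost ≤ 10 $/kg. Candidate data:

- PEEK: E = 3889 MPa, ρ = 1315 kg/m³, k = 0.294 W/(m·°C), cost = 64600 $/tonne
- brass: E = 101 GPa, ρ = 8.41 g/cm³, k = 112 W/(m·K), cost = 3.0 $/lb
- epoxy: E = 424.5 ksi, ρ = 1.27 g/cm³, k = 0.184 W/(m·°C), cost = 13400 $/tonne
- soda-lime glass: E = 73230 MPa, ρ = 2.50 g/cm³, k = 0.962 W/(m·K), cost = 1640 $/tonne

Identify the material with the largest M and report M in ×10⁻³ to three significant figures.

soda-lime glass, M = 1.67×10⁻³

Screen on constraints: k ≥ 0.239 W/(m·K); cost ≤ 10 $/kg. Survivors: brass, soda-lime glass.
Normalizing units and computing the index:
  brass: E = 101.0 GPa, ρ = 8410 kg/m³
  soda-lime glass: E = 73.23 GPa, ρ = 2500 kg/m³
  soda-lime glass: M = 1.67×10⁻³
  brass: M = 0.554×10⁻³
Soda-lime glass has the largest M.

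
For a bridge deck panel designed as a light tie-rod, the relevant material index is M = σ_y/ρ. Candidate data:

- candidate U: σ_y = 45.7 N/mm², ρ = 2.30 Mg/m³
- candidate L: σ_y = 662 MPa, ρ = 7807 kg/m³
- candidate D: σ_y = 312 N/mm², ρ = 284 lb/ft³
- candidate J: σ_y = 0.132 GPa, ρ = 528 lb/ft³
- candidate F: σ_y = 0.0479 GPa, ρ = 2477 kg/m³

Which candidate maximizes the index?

candidate L

Putting every candidate on a common basis:
  candidate U: σ_y = 45.70 MPa, ρ = 2300 kg/m³
  candidate L: σ_y = 662.0 MPa, ρ = 7807 kg/m³
  candidate D: σ_y = 312.0 MPa, ρ = 4549 kg/m³
  candidate J: σ_y = 132.0 MPa, ρ = 8458 kg/m³
  candidate F: σ_y = 47.90 MPa, ρ = 2477 kg/m³
  candidate L: M = 84.8 kN·m/kg
  candidate D: M = 68.6 kN·m/kg
  candidate U: M = 19.9 kN·m/kg
  candidate F: M = 19.3 kN·m/kg
  candidate J: M = 15.6 kN·m/kg
The maximum is for candidate L.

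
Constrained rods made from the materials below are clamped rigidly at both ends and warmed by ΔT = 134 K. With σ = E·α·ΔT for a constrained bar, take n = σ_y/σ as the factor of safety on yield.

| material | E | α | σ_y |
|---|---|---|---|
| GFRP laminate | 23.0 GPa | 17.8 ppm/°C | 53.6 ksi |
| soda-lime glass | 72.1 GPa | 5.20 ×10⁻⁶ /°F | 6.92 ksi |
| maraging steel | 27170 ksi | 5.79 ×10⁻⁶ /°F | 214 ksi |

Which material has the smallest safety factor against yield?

Per material, after unit conversion:
  GFRP laminate: E = 23.00, α = 17.8, σ_y = 369.6 → σ = 54.9 MPa, n = 6.74
  soda-lime glass: E = 72.10, α = 9.36, σ_y = 47.71 → σ = 90.4 MPa, n = 0.528
  maraging steel: E = 187.3, α = 10.4, σ_y = 1475 → σ = 262 MPa, n = 5.64
Smallest n: soda-lime glass with n = 0.528.

soda-lime glass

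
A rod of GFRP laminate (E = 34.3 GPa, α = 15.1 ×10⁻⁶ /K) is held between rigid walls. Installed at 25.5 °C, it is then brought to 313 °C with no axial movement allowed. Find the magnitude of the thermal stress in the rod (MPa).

149 MPa

ΔT = 287.5 K. Constrained thermal stress σ = E·α·ΔT = 34.30×10³ MPa × 15.1×10⁻⁶ × 287.5 = 149 MPa (compressive).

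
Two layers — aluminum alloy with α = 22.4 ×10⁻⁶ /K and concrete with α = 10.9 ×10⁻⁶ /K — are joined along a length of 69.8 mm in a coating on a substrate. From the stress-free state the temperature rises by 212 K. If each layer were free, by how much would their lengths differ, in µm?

170 µm

Δα = |22.4 − 10.9|×10⁻⁶/K = 11.5×10⁻⁶/K.
ΔL_mismatch = Δα·L·ΔT = 11.5×10⁻⁶ × 69.8 mm × 212.0 K = 170 µm.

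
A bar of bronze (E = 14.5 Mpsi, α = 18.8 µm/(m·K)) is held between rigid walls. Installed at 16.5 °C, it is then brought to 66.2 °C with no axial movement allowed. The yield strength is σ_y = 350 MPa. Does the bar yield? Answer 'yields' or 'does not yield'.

E = 14.5 Mpsi = 99.97 GPa.
ΔT = 49.70 K. Constrained thermal stress σ = E·α·ΔT = 99.97×10³ MPa × 18.8×10⁻⁶ × 49.70 = 93.4 MPa (compressive).
Compare to σ_y = 350 MPa: σ < σ_y, so it does not yield.

does not yield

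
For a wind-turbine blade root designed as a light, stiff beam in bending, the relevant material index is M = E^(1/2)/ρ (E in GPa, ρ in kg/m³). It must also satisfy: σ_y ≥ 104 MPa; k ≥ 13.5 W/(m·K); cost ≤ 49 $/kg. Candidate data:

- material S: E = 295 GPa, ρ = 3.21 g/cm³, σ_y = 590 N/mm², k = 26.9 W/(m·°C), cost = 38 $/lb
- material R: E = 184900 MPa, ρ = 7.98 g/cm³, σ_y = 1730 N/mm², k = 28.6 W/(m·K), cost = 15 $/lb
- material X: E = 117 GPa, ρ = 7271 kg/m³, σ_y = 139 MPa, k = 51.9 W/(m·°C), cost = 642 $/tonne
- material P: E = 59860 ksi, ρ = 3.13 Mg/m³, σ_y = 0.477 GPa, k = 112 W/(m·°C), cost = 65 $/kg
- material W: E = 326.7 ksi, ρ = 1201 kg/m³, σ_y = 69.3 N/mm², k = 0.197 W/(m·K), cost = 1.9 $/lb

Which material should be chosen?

material R

Screen on constraints: σ_y ≥ 104 MPa; k ≥ 13.5 W/(m·K); cost ≤ 49 $/kg. Survivors: material R, material X.
After converting to SI:
  material R: E = 184.9 GPa, ρ = 7980 kg/m³
  material X: E = 117.0 GPa, ρ = 7271 kg/m³
  material R: M = 1.70×10⁻³
  material X: M = 1.49×10⁻³
Material R ranks first.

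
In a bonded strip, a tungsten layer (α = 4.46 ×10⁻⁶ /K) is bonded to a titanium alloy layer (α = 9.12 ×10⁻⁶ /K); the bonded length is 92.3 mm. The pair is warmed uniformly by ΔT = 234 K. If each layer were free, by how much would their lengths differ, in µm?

Δα = |4.46 − 9.12|×10⁻⁶/K = 4.66×10⁻⁶/K.
ΔL_mismatch = Δα·L·ΔT = 4.66×10⁻⁶ × 92.3 mm × 234.0 K = 101 µm.

101 µm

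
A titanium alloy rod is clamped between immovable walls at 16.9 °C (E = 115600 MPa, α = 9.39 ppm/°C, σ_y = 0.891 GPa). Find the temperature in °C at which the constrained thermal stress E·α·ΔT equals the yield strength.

838 °C

E = 115600 MPa = 115.6 GPa.
σ_y = 0.891 GPa = 891.0 MPa.
E·α·ΔT = 891.0 MPa ⇒ ΔT = 891.0 / (115.6×10³ × 9.39×10⁻⁶) = 820.8 K.
T = 16.9 + 820.8 = 837.7 °C.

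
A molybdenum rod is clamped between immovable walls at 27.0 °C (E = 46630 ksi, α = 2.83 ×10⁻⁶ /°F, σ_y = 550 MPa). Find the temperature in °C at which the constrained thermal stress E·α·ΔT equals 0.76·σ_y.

282 °C

E = 46630 ksi = 321.5 GPa.
α = 2.83×10⁻⁶/°F × 9/5 = 5.09×10⁻⁶/K.
E·α·ΔT = 418.0 MPa ⇒ ΔT = 418.0 / (321.5×10³ × 5.09×10⁻⁶) = 255.2 K.
T = 27.0 + 255.2 = 282.2 °C.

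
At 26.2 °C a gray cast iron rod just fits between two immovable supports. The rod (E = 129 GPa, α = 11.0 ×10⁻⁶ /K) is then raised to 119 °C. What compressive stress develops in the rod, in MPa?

ΔT = 92.80 K. Constrained thermal stress σ = E·α·ΔT = 129.0×10³ MPa × 11.0×10⁻⁶ × 92.80 = 132 MPa (compressive).

132 MPa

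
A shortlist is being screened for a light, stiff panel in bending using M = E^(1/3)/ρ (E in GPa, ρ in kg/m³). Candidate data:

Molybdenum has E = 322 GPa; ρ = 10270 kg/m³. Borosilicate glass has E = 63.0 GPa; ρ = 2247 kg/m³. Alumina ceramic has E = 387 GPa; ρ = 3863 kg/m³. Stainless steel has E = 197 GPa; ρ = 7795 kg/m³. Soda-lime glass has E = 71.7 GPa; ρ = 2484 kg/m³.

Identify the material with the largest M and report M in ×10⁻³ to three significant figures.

Evaluate M for each candidate:
  alumina ceramic: M = 1.89×10⁻³
  borosilicate glass: M = 1.77×10⁻³
  soda-lime glass: M = 1.67×10⁻³
  stainless steel: M = 0.746×10⁻³
  molybdenum: M = 0.667×10⁻³
Alumina ceramic ranks first.

alumina ceramic, M = 1.89×10⁻³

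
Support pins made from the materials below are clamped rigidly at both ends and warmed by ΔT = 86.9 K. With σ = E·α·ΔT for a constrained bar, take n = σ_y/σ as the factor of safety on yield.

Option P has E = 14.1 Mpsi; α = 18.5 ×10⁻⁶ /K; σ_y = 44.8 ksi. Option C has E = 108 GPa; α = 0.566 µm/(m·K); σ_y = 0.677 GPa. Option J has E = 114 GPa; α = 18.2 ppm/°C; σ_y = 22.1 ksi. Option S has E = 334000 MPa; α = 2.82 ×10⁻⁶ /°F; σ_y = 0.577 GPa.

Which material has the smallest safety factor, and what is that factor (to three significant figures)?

In consistent units (E in GPa, α in ×10⁻⁶/K, σ_y in MPa):
  option P: E = 97.22, α = 18.5, σ_y = 308.9 → σ = 156 MPa, n = 1.98
  option C: E = 108.0, α = 0.566, σ_y = 677.0 → σ = 5.31 MPa, n = 127
  option J: E = 114.0, α = 18.2, σ_y = 152.4 → σ = 180 MPa, n = 0.845
  option S: E = 334.0, α = 5.08, σ_y = 577.0 → σ = 147 MPa, n = 3.92
Option J has the lowest safety factor, n = 0.845.

option J, n = 0.845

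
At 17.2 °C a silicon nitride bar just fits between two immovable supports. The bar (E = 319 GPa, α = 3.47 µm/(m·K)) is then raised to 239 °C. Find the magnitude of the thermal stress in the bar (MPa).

246 MPa

ΔT = 221.8 K. Constrained thermal stress σ = E·α·ΔT = 319.0×10³ MPa × 3.47×10⁻⁶ × 221.8 = 246 MPa (compressive).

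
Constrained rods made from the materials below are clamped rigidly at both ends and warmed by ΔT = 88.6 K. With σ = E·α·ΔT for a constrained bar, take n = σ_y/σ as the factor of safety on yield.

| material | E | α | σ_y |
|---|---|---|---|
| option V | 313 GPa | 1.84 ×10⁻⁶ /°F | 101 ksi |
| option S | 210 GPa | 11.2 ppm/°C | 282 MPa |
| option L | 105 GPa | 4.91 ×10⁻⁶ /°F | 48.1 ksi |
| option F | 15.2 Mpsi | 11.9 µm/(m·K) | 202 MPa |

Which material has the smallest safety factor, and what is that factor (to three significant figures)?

option S, n = 1.35

Per material, after unit conversion:
  option V: E = 313.0, α = 3.31, σ_y = 696.4 → σ = 91.8 MPa, n = 7.58
  option S: E = 210.0, α = 11.2, σ_y = 282.0 → σ = 208 MPa, n = 1.35
  option L: E = 105.0, α = 8.84, σ_y = 331.6 → σ = 82.2 MPa, n = 4.03
  option F: E = 104.8, α = 11.9, σ_y = 202.0 → σ = 110 MPa, n = 1.83
Option S has the lowest safety factor, n = 1.35.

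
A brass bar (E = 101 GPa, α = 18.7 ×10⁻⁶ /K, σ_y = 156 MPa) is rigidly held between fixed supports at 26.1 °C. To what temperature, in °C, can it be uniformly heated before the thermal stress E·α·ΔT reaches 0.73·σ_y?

E·α·ΔT = 113.9 MPa ⇒ ΔT = 113.9 / (101.0×10³ × 18.7×10⁻⁶) = 60.30 K.
T = 26.1 + 60.30 = 86.40 °C.

86.4 °C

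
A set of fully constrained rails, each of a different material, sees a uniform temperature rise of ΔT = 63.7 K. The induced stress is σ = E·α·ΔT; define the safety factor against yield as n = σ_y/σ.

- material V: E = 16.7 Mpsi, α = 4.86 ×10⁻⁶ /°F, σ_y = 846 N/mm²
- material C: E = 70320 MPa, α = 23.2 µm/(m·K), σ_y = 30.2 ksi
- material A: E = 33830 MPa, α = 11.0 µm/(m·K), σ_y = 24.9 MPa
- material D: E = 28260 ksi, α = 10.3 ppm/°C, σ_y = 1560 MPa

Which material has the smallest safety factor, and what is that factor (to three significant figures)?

material A, n = 1.05

Per material, after unit conversion:
  material V: E = 115.1, α = 8.75, σ_y = 846.0 → σ = 64.2 MPa, n = 13.2
  material C: E = 70.32, α = 23.2, σ_y = 208.2 → σ = 104 MPa, n = 2.00
  material A: E = 33.83, α = 11.0, σ_y = 24.90 → σ = 23.7 MPa, n = 1.05
  material D: E = 194.8, α = 10.3, σ_y = 1560 → σ = 128 MPa, n = 12.2
The minimum is material A at n = 1.05.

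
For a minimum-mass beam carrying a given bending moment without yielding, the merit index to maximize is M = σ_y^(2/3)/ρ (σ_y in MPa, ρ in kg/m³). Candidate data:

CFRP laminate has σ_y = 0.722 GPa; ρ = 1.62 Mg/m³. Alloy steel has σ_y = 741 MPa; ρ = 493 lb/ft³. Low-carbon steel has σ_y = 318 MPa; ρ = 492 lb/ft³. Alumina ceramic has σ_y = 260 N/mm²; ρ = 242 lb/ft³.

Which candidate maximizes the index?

In SI units:
  CFRP laminate: σ_y = 722.0 MPa, ρ = 1620 kg/m³
  alloy steel: σ_y = 741.0 MPa, ρ = 7897 kg/m³
  low-carbon steel: σ_y = 318.0 MPa, ρ = 7881 kg/m³
  alumina ceramic: σ_y = 260.0 MPa, ρ = 3876 kg/m³
  CFRP laminate: M = 49.7×10⁻³
  alumina ceramic: M = 10.5×10⁻³
  alloy steel: M = 10.4×10⁻³
  low-carbon steel: M = 5.91×10⁻³
CFRP laminate has the largest M.

CFRP laminate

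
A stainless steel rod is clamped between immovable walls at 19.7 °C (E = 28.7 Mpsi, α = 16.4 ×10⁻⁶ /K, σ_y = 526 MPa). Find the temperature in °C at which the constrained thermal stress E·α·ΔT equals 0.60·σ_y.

E = 28.7 Mpsi = 197.9 GPa.
E·α·ΔT = 315.6 MPa ⇒ ΔT = 315.6 / (197.9×10³ × 16.4×10⁻⁶) = 97.25 K.
T = 19.7 + 97.25 = 117.0 °C.

117 °C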